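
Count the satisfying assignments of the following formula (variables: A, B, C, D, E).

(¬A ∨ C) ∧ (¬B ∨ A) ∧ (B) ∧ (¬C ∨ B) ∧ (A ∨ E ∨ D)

4

There are 2^5 = 32 truth assignments over (A, B, C, D, E).
Split on C. With C = True, the clauses containing C are satisfied and ¬C drops from the rest; 4 of the 2^4 = 16 assignments to the other variables satisfy what remains.
With C = False, by the same count on the reduced clause set, 0 assignments work.
(One model: A=T, B=T, C=T, D=F, E=F.)
Total: 4 + 0 = 4.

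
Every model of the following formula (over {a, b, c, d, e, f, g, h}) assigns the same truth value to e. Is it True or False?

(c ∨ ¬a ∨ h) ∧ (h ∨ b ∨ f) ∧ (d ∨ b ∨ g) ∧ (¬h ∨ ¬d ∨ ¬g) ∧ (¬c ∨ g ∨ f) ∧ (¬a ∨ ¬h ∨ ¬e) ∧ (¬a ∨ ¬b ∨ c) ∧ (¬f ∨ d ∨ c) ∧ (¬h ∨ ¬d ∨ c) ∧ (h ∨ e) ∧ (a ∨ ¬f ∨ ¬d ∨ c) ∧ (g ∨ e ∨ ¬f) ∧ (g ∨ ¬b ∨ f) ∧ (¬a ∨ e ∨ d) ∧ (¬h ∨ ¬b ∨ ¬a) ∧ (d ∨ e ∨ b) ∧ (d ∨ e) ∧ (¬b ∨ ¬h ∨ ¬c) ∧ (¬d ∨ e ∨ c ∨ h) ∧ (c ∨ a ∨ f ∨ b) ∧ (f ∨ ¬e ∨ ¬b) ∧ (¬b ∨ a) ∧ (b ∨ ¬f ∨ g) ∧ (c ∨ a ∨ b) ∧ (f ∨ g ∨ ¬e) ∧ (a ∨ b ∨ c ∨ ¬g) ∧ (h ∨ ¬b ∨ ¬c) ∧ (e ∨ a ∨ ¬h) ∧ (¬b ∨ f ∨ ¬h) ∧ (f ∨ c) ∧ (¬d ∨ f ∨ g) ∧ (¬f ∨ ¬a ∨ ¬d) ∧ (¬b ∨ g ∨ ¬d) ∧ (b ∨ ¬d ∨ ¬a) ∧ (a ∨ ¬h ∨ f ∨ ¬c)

Suppose e = False.
(h) alone gives h = True.
(d) alone gives d = True.
(¬g) alone gives g = False.
(c) alone gives c = True.
(f) alone gives f = True.
But (¬f) is also a unit clause — contradiction.
So every satisfying assignment has e = True.

True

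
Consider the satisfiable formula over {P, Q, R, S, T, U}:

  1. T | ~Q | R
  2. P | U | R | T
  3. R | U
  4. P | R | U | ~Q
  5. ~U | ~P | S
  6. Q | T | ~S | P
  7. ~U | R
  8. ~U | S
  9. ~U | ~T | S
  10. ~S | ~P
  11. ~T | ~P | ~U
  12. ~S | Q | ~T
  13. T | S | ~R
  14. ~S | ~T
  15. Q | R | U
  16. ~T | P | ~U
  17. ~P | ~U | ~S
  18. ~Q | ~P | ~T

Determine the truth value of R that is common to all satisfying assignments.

True

Suppose R = 0.
(U) alone gives U = 1.
Now (~U) is unsatisfied and unit — conflict.
So every satisfying assignment has R = True.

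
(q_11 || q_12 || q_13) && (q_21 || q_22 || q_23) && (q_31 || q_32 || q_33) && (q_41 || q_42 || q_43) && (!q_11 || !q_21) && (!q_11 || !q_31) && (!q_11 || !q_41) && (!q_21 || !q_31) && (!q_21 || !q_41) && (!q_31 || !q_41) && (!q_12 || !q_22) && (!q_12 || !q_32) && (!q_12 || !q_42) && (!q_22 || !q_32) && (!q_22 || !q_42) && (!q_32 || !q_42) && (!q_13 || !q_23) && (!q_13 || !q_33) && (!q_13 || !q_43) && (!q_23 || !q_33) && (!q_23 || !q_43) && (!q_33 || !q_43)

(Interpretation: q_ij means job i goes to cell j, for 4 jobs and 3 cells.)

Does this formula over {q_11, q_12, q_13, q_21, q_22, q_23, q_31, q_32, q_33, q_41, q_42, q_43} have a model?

Case q_11 = false:
Case q_12 = true:
Unit clause (!q_22) forces q_22 = false.
Unit clause (!q_32) forces q_32 = false.
Unit clause (!q_42) forces q_42 = false.
Case q_21 = true:
Unit clause (!q_31) forces q_31 = false.
Unit clause (q_33) forces q_33 = true.
Unit clause (!q_41) forces q_41 = false.
Unit clause (q_43) forces q_43 = true.
Now (!q_43) is unsatisfied and unit — conflict.
So q_21 must be the other value — set q_21 = false.
Unit clause (q_23) forces q_23 = true.
Unit clause (!q_13) forces q_13 = false.
Unit clause (!q_33) forces q_33 = false.
Unit clause (q_31) forces q_31 = true.
Unit clause (!q_41) forces q_41 = false.
Unit clause (q_43) forces q_43 = true.
Now (!q_43) is unsatisfied and unit — conflict.
Neither q_21 = true nor q_21 = false works.
So q_12 must be the other value — set q_12 = false.
Unit clause (q_13) forces q_13 = true.
Unit clause (!q_23) forces q_23 = false.
Unit clause (!q_33) forces q_33 = false.
Unit clause (!q_43) forces q_43 = false.
Case q_21 = true:
Unit clause (!q_31) forces q_31 = false.
Unit clause (q_32) forces q_32 = true.
Unit clause (!q_41) forces q_41 = false.
Unit clause (q_42) forces q_42 = true.
Now (!q_42) is unsatisfied and unit — conflict.
So q_21 must be the other value — set q_21 = false.
Unit clause (q_22) forces q_22 = true.
Unit clause (!q_32) forces q_32 = false.
Unit clause (q_31) forces q_31 = true.
Unit clause (!q_41) forces q_41 = false.
Unit clause (q_42) forces q_42 = true.
Now (!q_42) is unsatisfied and unit — conflict.
Neither q_21 = true nor q_21 = false works.
Neither q_12 = true nor q_12 = false works.
So q_11 must be the other value — set q_11 = true.
Unit clause (!q_21) forces q_21 = false.
Unit clause (!q_31) forces q_31 = false.
Unit clause (!q_41) forces q_41 = false.
Case q_22 = true:
Unit clause (!q_12) forces q_12 = false.
Unit clause (!q_32) forces q_32 = false.
Unit clause (q_33) forces q_33 = true.
Unit clause (!q_42) forces q_42 = false.
Unit clause (q_43) forces q_43 = true.
Now (!q_43) is unsatisfied and unit — conflict.
So q_22 must be the other value — set q_22 = false.
Unit clause (q_23) forces q_23 = true.
Unit clause (!q_13) forces q_13 = false.
Unit clause (!q_33) forces q_33 = false.
Unit clause (q_32) forces q_32 = true.
Unit clause (!q_12) forces q_12 = false.
Unit clause (!q_42) forces q_42 = false.
Unit clause (q_43) forces q_43 = true.
Now (!q_43) is unsatisfied and unit — conflict.
Neither q_22 = true nor q_22 = false works.
Neither q_11 = true nor q_11 = false works.
No assignment satisfies every clause.

No, unsatisfiable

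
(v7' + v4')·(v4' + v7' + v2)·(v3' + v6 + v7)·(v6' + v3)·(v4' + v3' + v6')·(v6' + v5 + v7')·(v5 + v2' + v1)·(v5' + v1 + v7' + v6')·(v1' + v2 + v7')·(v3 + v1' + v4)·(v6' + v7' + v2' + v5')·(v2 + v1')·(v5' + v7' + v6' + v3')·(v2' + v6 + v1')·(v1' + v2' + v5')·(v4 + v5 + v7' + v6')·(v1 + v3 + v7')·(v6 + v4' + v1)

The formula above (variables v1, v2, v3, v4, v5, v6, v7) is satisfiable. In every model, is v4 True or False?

False

Suppose v4 = 1.
Unit clause (v7') forces v7 = 0.
Case v3 = 0:
Unit clause (v6') forces v6 = 0.
Unit clause (v1) forces v1 = 1.
Unit clause (v2) forces v2 = 1.
That conflicts with the unit clause (v2').
Undo v3 and try v3 = 1.
Unit clause (v6) forces v6 = 1.
That conflicts with the unit clause (v6').
Neither v3 = 1 nor v3 = 0 works.
So every satisfying assignment has v4 = False.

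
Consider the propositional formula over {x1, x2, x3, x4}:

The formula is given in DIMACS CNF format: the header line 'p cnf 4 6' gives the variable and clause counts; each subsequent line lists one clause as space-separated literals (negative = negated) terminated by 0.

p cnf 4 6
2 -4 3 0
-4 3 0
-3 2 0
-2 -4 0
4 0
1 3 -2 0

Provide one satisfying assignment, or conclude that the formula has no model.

From the singleton clause (x4), x4 = True.
From the singleton clause (x3), x3 = True.
From the singleton clause (x2), x2 = True.
That conflicts with the unit clause (¬x2).

UNSATISFIABLE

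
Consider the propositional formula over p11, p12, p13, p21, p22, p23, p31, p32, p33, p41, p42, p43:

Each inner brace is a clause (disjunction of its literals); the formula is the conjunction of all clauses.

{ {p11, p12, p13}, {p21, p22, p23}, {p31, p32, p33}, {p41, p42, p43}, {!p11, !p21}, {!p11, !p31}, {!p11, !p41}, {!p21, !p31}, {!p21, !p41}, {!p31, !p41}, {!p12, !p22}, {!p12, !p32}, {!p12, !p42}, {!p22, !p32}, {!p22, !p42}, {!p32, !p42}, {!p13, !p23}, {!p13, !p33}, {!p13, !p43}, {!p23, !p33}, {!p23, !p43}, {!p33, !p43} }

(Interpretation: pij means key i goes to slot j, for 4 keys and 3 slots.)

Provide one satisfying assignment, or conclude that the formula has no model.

Try p11 = false.
Try p12 = true.
Unit clause (!p22) forces p22 = false.
Unit clause (!p32) forces p32 = false.
Unit clause (!p42) forces p42 = false.
Try p21 = true.
Unit clause (!p31) forces p31 = false.
Unit clause (p33) forces p33 = true.
Unit clause (!p41) forces p41 = false.
Unit clause (p43) forces p43 = true.
That conflicts with the unit clause (!p43).
Undo p21 and try p21 = false.
Unit clause (p23) forces p23 = true.
Unit clause (!p13) forces p13 = false.
Unit clause (!p33) forces p33 = false.
Unit clause (p31) forces p31 = true.
Unit clause (!p41) forces p41 = false.
Unit clause (p43) forces p43 = true.
That conflicts with the unit clause (!p43).
Both values of p21 lead to a conflict.
Undo p12 and try p12 = false.
Unit clause (p13) forces p13 = true.
Unit clause (!p23) forces p23 = false.
Unit clause (!p33) forces p33 = false.
Unit clause (!p43) forces p43 = false.
Try p21 = true.
Unit clause (!p31) forces p31 = false.
Unit clause (p32) forces p32 = true.
Unit clause (!p41) forces p41 = false.
Unit clause (p42) forces p42 = true.
That conflicts with the unit clause (!p42).
Undo p21 and try p21 = false.
Unit clause (p22) forces p22 = true.
Unit clause (!p32) forces p32 = false.
Unit clause (p31) forces p31 = true.
Unit clause (!p41) forces p41 = false.
Unit clause (p42) forces p42 = true.
That conflicts with the unit clause (!p42).
Both values of p21 lead to a conflict.
Both values of p12 lead to a conflict.
Undo p11 and try p11 = true.
Unit clause (!p21) forces p21 = false.
Unit clause (!p31) forces p31 = false.
Unit clause (!p41) forces p41 = false.
Try p22 = true.
Unit clause (!p12) forces p12 = false.
Unit clause (!p32) forces p32 = false.
Unit clause (p33) forces p33 = true.
Unit clause (!p42) forces p42 = false.
Unit clause (p43) forces p43 = true.
That conflicts with the unit clause (!p43).
Undo p22 and try p22 = false.
Unit clause (p23) forces p23 = true.
Unit clause (!p13) forces p13 = false.
Unit clause (!p33) forces p33 = false.
Unit clause (p32) forces p32 = true.
Unit clause (!p12) forces p12 = false.
Unit clause (!p42) forces p42 = false.
Unit clause (p43) forces p43 = true.
That conflicts with the unit clause (!p43).
Both values of p22 lead to a conflict.
Both values of p11 lead to a conflict.

UNSATISFIABLE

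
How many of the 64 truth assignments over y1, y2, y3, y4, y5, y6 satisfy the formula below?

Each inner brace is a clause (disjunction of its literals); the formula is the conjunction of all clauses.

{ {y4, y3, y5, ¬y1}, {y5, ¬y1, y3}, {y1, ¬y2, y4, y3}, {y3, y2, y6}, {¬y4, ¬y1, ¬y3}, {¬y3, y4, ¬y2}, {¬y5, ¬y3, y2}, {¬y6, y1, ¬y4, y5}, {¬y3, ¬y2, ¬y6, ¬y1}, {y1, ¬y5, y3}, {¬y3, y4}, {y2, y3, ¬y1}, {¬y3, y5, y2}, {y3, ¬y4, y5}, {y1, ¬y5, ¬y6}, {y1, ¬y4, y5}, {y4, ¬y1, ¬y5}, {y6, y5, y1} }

4

There are 2^6 = 64 truth assignments over (y1, y2, y3, y4, y5, y6).
Split on y6. With y6 = True, the clauses containing y6 are satisfied and ¬y6 drops from the rest; 2 of the 2^5 = 32 assignments to the other variables satisfy what remains.
With y6 = False, by the same count on the reduced clause set, 2 assignments work.
Total: 2 + 2 = 4.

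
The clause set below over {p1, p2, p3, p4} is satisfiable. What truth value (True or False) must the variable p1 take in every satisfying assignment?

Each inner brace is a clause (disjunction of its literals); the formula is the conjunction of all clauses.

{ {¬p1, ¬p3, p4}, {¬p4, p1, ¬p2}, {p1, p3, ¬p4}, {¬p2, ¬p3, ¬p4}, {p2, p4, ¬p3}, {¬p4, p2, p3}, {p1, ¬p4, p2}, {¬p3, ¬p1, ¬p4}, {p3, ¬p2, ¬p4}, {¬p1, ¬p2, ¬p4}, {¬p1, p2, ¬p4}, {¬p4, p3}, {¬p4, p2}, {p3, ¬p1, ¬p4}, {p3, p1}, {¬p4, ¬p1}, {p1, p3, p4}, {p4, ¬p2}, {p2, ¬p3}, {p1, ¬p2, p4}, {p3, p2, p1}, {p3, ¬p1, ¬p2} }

True

Suppose p1 = False.
(p3) alone gives p3 = True.
(p2) alone gives p2 = True.
(¬p4) alone gives p4 = False.
Now (p4) is unsatisfied and unit — conflict.
So every satisfying assignment has p1 = True.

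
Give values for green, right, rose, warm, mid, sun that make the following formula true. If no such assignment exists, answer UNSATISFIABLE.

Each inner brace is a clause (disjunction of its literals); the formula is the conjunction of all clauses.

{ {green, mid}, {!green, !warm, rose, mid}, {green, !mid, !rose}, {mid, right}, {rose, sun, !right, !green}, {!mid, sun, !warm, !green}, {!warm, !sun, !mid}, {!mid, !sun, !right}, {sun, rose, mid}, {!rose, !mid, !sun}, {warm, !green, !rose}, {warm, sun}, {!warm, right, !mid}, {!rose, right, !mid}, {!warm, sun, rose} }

Suppose green = false.
The clause (mid) is unit, so mid = true.
The clause (!rose) is unit, so rose = false.
Suppose warm = false.
The clause (sun) is unit, so sun = true.
The clause (!right) is unit, so right = false.
All clauses are satisfied.

green=false,  right=false,  rose=false,  warm=false,  mid=true,  sun=true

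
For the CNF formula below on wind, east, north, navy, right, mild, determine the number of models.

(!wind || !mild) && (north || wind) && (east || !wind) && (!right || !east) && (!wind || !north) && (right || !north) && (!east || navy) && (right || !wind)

4

There are 2^6 = 64 truth assignments over (wind, east, north, navy, right, mild).
Split on east. With east = true, the clauses containing east are satisfied and !east drops from the rest; 0 of the 2^5 = 32 assignments to the other variables satisfy what remains.
With east = false, by the same count on the reduced clause set, 4 assignments work.
(One model: wind=F, east=F, north=T, navy=F, right=T, mild=F.)
Total: 0 + 4 = 4.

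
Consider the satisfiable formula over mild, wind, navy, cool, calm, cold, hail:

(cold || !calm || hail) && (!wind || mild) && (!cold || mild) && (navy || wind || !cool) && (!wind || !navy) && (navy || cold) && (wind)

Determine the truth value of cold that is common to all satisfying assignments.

Suppose cold = false.
(navy) alone gives navy = true.
(!wind) alone gives wind = false.
Now (wind) is unsatisfied and unit — conflict.
So every satisfying assignment has cold = True.

True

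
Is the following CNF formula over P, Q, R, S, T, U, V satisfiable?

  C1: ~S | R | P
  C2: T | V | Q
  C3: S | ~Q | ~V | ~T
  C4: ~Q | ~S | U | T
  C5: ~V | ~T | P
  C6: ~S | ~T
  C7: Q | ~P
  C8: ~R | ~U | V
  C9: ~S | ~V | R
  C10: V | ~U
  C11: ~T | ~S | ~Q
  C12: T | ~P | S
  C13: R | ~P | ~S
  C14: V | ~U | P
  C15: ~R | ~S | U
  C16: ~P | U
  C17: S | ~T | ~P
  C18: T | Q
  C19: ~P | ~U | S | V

Satisfiable

Branch on S: set S = 0.
Branch on Q: set Q = 1.
Branch on V: set V = 0.
From the singleton clause (~U), U = 0.
From the singleton clause (~P), P = 0.
No clause remains; R, T are free.
A satisfying assignment: P=0, Q=1, R=0, S=0, T=1, U=0, V=0.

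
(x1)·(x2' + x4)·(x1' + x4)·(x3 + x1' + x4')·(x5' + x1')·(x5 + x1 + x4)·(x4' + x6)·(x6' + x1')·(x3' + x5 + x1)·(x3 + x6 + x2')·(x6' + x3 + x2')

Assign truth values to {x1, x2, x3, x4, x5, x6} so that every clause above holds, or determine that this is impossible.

UNSATISFIABLE

Unit clause (x1) forces x1 = 1.
Unit clause (x4) forces x4 = 1.
Unit clause (x3) forces x3 = 1.
Unit clause (x5') forces x5 = 0.
Unit clause (x6) forces x6 = 1.
But (x6') is also a unit clause — contradiction.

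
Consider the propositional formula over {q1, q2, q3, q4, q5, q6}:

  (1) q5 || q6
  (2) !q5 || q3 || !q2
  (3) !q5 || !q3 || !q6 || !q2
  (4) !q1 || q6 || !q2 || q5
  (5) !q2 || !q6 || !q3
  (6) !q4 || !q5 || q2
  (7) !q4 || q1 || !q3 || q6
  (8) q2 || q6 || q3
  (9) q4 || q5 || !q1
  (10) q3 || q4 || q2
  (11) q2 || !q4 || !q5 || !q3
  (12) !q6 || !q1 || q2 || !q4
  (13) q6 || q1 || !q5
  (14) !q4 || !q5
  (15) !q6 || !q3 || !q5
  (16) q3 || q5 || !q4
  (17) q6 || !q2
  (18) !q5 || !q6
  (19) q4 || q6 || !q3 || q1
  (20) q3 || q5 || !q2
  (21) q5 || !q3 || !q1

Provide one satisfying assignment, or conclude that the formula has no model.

q1: false,  q2: false,  q3: true,  q4: false,  q5: false,  q6: true

Branch on q5: set q5 = false.
The clause (q6) is unit, so q6 = true.
Branch on q2: set q2 = false.
Branch on q4: set q4 = false.
The clause (!q1) is unit, so q1 = false.
The clause (q3) is unit, so q3 = true.
All clauses are satisfied.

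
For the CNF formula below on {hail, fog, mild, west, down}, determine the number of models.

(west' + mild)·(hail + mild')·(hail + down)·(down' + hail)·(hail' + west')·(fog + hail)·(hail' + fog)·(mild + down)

3

There are 2^5 = 32 truth assignments over (hail, fog, mild, west, down).
Split on down. With down = 1, the clauses containing down are satisfied and down' drops from the rest; 2 of the 2^4 = 16 assignments to the other variables satisfy what remains.
With down = 0, by the same count on the reduced clause set, 1 assignment works.
Total: 2 + 1 = 3.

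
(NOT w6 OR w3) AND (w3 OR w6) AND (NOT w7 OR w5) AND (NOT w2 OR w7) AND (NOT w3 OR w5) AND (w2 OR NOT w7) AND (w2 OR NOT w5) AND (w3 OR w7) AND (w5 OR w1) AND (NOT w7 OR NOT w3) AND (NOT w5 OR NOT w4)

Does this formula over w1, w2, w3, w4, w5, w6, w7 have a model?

Unsatisfiable

Try w6 = false.
From the singleton clause (w3), w3 = true.
From the singleton clause (w5), w5 = true.
From the singleton clause (w2), w2 = true.
From the singleton clause (w7), w7 = true.
That conflicts with the unit clause (NOT w7).
So w6 must be the other value — set w6 = true.
From the singleton clause (w3), w3 = true.
From the singleton clause (w5), w5 = true.
From the singleton clause (w2), w2 = true.
From the singleton clause (w7), w7 = true.
That conflicts with the unit clause (NOT w7).
Either choice for w6 ends in contradiction.
No assignment satisfies every clause.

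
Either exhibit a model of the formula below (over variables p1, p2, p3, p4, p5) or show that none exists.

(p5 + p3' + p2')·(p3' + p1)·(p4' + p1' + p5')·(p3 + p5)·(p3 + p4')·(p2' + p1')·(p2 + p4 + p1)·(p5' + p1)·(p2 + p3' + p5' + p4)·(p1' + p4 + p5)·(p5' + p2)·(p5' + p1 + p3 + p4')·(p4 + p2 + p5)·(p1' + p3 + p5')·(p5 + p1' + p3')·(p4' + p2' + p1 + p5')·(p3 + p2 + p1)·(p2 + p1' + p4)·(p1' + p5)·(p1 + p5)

UNSATISFIABLE

Case p3 = 0:
The clause (p5) is unit, so p5 = 1.
The clause (p4') is unit, so p4 = 0.
The clause (p1) is unit, so p1 = 1.
But (p1') is also a unit clause — contradiction.
Undo p3 and try p3 = 1.
The clause (p1) is unit, so p1 = 1.
The clause (p2') is unit, so p2 = 0.
The clause (p5') is unit, so p5 = 0.
But (p5) is also a unit clause — contradiction.
Both values of p3 lead to a conflict.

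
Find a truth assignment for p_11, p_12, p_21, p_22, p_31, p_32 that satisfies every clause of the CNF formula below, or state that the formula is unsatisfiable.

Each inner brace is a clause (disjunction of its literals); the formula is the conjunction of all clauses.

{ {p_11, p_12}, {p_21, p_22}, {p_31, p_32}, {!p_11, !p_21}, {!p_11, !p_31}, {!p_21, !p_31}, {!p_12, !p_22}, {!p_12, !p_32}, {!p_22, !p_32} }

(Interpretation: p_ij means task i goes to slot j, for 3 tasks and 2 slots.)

UNSATISFIABLE

Case p_11 = true:
Unit clause (!p_21) forces p_21 = false.
Unit clause (p_22) forces p_22 = true.
Unit clause (!p_31) forces p_31 = false.
Unit clause (p_32) forces p_32 = true.
Now (!p_32) is unsatisfied and unit — conflict.
Backtrack on p_11: now try p_11 = false.
Unit clause (p_12) forces p_12 = true.
Unit clause (!p_22) forces p_22 = false.
Unit clause (p_21) forces p_21 = true.
Unit clause (!p_31) forces p_31 = false.
Unit clause (p_32) forces p_32 = true.
Now (!p_32) is unsatisfied and unit — conflict.
Neither p_11 = true nor p_11 = false works.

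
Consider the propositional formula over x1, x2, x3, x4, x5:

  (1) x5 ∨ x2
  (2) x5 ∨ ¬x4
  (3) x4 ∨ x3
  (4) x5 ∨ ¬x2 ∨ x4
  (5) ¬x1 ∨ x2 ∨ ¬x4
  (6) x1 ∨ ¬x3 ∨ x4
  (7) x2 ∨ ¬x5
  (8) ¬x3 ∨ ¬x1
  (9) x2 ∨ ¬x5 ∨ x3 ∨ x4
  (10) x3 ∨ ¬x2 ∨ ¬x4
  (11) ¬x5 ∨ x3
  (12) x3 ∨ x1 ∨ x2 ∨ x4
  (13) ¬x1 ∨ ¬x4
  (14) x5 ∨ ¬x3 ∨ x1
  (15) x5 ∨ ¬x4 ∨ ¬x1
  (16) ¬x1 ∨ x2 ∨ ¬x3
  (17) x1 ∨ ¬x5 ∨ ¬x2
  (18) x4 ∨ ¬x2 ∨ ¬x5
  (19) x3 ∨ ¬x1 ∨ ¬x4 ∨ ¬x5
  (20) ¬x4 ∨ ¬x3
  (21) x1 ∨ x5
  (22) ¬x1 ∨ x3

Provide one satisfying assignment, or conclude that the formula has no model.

UNSATISFIABLE

Branch on x5: set x5 = True.
(x2) alone gives x2 = True.
(x3) alone gives x3 = True.
(¬x1) alone gives x1 = False.
But (x1) is also a unit clause — contradiction.
Undo x5 and try x5 = False.
(x2) alone gives x2 = True.
(¬x4) alone gives x4 = False.
But (x4) is also a unit clause — contradiction.
Neither x5 = True nor x5 = False works.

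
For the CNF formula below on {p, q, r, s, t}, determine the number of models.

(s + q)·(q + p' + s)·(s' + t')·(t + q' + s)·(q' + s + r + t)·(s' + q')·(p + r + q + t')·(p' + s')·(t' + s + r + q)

There are 2^5 = 32 truth assignments over (p, q, r, s, t).
Split on r. With r = 1, the clauses containing r are satisfied and r' drops from the rest; 3 of the 2^4 = 16 assignments to the other variables satisfy what remains.
With r = 0, by the same count on the reduced clause set, 3 assignments work.
Total: 3 + 3 = 6.

6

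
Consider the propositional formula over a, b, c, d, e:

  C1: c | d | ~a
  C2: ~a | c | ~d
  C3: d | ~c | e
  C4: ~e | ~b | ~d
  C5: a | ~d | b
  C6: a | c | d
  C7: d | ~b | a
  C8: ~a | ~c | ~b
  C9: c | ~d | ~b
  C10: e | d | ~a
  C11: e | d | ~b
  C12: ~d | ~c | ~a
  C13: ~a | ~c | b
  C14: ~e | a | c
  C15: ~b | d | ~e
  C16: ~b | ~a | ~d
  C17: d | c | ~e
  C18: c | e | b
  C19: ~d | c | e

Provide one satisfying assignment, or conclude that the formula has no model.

Try c = 1.
Try d = 1.
From the singleton clause (~a), a = 0.
From the singleton clause (b), b = 1.
From the singleton clause (~e), e = 0.
This assignment satisfies each clause.

a ↦ 0,  b ↦ 1,  c ↦ 1,  d ↦ 1,  e ↦ 0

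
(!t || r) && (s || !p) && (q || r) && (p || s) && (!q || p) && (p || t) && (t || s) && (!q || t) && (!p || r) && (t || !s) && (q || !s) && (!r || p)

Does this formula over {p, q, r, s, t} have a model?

Case t = true:
From the singleton clause (r), r = true.
From the singleton clause (p), p = true.
From the singleton clause (s), s = true.
From the singleton clause (q), q = true.
All clauses are satisfied.
A satisfying assignment: p ↦ true, q ↦ true, r ↦ true, s ↦ true, t ↦ true.

Yes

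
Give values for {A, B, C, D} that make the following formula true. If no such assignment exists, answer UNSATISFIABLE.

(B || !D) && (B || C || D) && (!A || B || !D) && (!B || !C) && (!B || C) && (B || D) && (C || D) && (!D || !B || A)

Suppose B = true.
From the singleton clause (!C), C = false.
But (C) is also a unit clause — contradiction.
Backtrack on B: now try B = false.
From the singleton clause (!D), D = false.
But (D) is also a unit clause — contradiction.
Both values of B lead to a conflict.

UNSATISFIABLE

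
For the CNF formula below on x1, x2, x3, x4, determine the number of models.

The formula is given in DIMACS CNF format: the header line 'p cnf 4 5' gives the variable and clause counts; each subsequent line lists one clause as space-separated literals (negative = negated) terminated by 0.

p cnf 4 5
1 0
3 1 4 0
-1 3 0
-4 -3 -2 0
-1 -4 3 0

3

There are 2^4 = 16 truth assignments over (x1, x2, x3, x4).
Split on x4. With x4 = True, the clauses containing x4 are satisfied and ¬x4 drops from the rest; 1 of the 2^3 = 8 assignments to the other variables satisfy what remains.
With x4 = False, by the same count on the reduced clause set, 2 assignments work.
(One model: x1=T, x2=F, x3=T, x4=F.)
Total: 1 + 2 = 3.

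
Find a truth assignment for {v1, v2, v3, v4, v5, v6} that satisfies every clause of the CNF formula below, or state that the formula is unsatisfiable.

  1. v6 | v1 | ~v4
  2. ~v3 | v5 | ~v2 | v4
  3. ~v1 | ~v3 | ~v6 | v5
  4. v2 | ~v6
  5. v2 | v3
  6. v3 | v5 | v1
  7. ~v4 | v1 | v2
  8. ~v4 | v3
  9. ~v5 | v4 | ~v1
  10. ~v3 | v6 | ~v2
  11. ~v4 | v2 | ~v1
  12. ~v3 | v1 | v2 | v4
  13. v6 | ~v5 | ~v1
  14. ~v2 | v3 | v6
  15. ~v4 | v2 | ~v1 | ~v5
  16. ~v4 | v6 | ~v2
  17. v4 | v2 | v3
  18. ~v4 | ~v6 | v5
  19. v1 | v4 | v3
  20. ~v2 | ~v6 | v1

Branch on v2: set v2 = 1.
Branch on v4: set v4 = 0.
Branch on v3: set v3 = 0.
The clause (v6) is unit, so v6 = 1.
The clause (v1) is unit, so v1 = 1.
The clause (~v5) is unit, so v5 = 0.
Every clause now holds.

v1 ↦ 1, v2 ↦ 1, v3 ↦ 0, v4 ↦ 0, v5 ↦ 0, v6 ↦ 1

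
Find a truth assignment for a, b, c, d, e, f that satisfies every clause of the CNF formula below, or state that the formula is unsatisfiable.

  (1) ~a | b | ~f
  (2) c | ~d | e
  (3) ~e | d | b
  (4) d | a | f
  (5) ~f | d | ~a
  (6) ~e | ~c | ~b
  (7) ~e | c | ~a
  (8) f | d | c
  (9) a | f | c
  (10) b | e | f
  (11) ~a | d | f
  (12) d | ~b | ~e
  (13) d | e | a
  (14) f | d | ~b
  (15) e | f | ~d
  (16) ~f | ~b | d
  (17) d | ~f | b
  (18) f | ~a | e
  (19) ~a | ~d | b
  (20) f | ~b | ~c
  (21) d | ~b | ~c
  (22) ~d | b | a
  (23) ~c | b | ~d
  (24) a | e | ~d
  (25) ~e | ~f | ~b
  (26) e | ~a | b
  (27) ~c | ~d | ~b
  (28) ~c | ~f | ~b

Branch on a: set a = 0.
Branch on d: set d = 1.
The clause (b) is unit, so b = 1.
The clause (e) is unit, so e = 1.
The clause (~c) is unit, so c = 0.
The clause (f) is unit, so f = 1.
That conflicts with the unit clause (~f).
Backtrack on d: now try d = 0.
The clause (f) is unit, so f = 1.
The clause (e) is unit, so e = 1.
The clause (b) is unit, so b = 1.
That conflicts with the unit clause (~b).
Both values of d lead to a conflict.
Backtrack on a: now try a = 1.
Branch on b: set b = 1.
Branch on f: set f = 0.
The clause (d) is unit, so d = 1.
The clause (e) is unit, so e = 1.
The clause (~c) is unit, so c = 0.
That conflicts with the unit clause (c).
Backtrack on f: now try f = 1.
The clause (d) is unit, so d = 1.
The clause (~e) is unit, so e = 0.
The clause (c) is unit, so c = 1.
That conflicts with the unit clause (~c).
Both values of f lead to a conflict.
Backtrack on b: now try b = 0.
The clause (~f) is unit, so f = 0.
The clause (e) is unit, so e = 1.
The clause (d) is unit, so d = 1.
That conflicts with the unit clause (~d).
Both values of b lead to a conflict.
Both values of a lead to a conflict.

UNSATISFIABLE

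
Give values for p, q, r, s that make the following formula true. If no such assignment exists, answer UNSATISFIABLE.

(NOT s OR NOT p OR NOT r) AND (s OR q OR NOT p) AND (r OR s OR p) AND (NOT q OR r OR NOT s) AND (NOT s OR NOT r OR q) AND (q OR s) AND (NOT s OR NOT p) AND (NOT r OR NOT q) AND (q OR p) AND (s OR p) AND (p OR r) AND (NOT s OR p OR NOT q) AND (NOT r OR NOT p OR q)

Branch on q: set q = true.
Unit clause (NOT r) forces r = false.
Unit clause (NOT s) forces s = false.
Unit clause (p) forces p = true.
Every clause now holds.

p=true,  q=true,  r=false,  s=false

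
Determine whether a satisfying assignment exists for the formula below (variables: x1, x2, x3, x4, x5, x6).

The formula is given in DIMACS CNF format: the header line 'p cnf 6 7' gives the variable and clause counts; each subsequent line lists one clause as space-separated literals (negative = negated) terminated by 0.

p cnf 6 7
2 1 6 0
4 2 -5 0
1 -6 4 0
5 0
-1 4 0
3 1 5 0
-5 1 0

Yes

The clause (x5) is unit, so x5 = True.
The clause (x1) is unit, so x1 = True.
The clause (x4) is unit, so x4 = True.
Every clause is now satisfied; x2, x3, x6 are unconstrained.
A satisfying assignment: x1: True,  x2: True,  x3: False,  x4: True,  x5: True,  x6: True.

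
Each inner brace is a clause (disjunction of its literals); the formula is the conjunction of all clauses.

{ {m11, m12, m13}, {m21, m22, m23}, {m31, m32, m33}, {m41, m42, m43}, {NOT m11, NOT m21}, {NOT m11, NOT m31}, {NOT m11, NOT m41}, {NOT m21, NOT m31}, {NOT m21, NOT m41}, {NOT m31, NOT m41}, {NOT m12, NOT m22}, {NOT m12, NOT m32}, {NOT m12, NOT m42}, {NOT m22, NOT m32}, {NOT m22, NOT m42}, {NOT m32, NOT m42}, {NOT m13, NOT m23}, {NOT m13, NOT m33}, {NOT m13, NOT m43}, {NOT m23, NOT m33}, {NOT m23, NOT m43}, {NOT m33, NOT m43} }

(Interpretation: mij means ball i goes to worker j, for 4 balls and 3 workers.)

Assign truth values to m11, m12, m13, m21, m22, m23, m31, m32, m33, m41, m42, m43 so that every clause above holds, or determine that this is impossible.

UNSATISFIABLE

Branch on m11: set m11 = false.
Branch on m12: set m12 = true.
From the singleton clause (NOT m22), m22 = false.
From the singleton clause (NOT m32), m32 = false.
From the singleton clause (NOT m42), m42 = false.
Branch on m21: set m21 = true.
From the singleton clause (NOT m31), m31 = false.
From the singleton clause (m33), m33 = true.
From the singleton clause (NOT m41), m41 = false.
From the singleton clause (m43), m43 = true.
Now (NOT m43) is unsatisfied and unit — conflict.
Backtrack on m21: now try m21 = false.
From the singleton clause (m23), m23 = true.
From the singleton clause (NOT m13), m13 = false.
From the singleton clause (NOT m33), m33 = false.
From the singleton clause (m31), m31 = true.
From the singleton clause (NOT m41), m41 = false.
From the singleton clause (m43), m43 = true.
Now (NOT m43) is unsatisfied and unit — conflict.
Either choice for m21 ends in contradiction.
Backtrack on m12: now try m12 = false.
From the singleton clause (m13), m13 = true.
From the singleton clause (NOT m23), m23 = false.
From the singleton clause (NOT m33), m33 = false.
From the singleton clause (NOT m43), m43 = false.
Branch on m21: set m21 = true.
From the singleton clause (NOT m31), m31 = false.
From the singleton clause (m32), m32 = true.
From the singleton clause (NOT m41), m41 = false.
From the singleton clause (m42), m42 = true.
Now (NOT m42) is unsatisfied and unit — conflict.
Backtrack on m21: now try m21 = false.
From the singleton clause (m22), m22 = true.
From the singleton clause (NOT m32), m32 = false.
From the singleton clause (m31), m31 = true.
From the singleton clause (NOT m41), m41 = false.
From the singleton clause (m42), m42 = true.
Now (NOT m42) is unsatisfied and unit — conflict.
Either choice for m21 ends in contradiction.
Either choice for m12 ends in contradiction.
Backtrack on m11: now try m11 = true.
From the singleton clause (NOT m21), m21 = false.
From the singleton clause (NOT m31), m31 = false.
From the singleton clause (NOT m41), m41 = false.
Branch on m22: set m22 = true.
From the singleton clause (NOT m12), m12 = false.
From the singleton clause (NOT m32), m32 = false.
From the singleton clause (m33), m33 = true.
From the singleton clause (NOT m42), m42 = false.
From the singleton clause (m43), m43 = true.
Now (NOT m43) is unsatisfied and unit — conflict.
Backtrack on m22: now try m22 = false.
From the singleton clause (m23), m23 = true.
From the singleton clause (NOT m13), m13 = false.
From the singleton clause (NOT m33), m33 = false.
From the singleton clause (m32), m32 = true.
From the singleton clause (NOT m12), m12 = false.
From the singleton clause (NOT m42), m42 = false.
From the singleton clause (m43), m43 = true.
Now (NOT m43) is unsatisfied and unit — conflict.
Either choice for m22 ends in contradiction.
Either choice for m11 ends in contradiction.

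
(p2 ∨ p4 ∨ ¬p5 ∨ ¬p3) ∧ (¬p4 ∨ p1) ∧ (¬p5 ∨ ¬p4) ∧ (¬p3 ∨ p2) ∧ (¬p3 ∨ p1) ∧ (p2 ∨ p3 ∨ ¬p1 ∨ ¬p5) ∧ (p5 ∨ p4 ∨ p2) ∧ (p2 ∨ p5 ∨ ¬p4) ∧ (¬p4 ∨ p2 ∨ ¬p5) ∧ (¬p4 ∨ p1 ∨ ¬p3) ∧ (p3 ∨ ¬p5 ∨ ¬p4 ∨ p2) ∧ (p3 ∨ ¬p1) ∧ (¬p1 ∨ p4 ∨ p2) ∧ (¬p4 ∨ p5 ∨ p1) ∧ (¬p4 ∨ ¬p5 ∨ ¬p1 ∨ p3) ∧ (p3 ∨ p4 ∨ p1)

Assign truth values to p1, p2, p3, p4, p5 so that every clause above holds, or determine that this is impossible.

Try p4 = False.
Try p3 = True.
From the singleton clause (p2), p2 = True.
From the singleton clause (p1), p1 = True.
No clause remains; p5 is free.

p1: True; p2: True; p3: True; p4: False; p5: True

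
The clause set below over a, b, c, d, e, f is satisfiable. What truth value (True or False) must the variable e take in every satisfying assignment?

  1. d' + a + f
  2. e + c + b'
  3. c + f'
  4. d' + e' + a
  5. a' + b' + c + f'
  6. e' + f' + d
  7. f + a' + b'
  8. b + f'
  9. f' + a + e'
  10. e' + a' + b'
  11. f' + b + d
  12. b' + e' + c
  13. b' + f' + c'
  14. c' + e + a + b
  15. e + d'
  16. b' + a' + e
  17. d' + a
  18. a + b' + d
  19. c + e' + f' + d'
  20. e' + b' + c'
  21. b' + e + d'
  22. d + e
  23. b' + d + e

True

Suppose e = 0.
The clause (d') is unit, so d = 0.
Now (d) is unsatisfied and unit — conflict.
So every satisfying assignment has e = True.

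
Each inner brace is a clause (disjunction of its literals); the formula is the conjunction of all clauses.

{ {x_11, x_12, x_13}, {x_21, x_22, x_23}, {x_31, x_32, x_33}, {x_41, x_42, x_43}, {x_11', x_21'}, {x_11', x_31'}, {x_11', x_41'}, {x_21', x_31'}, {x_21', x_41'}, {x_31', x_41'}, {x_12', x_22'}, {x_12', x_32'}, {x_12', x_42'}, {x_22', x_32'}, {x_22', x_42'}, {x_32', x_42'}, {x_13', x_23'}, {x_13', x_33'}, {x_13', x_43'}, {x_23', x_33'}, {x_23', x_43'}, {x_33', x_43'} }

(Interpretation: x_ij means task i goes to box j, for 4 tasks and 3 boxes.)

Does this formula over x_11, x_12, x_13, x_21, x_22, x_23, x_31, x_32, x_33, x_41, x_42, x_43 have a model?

Branch on x_11: set x_11 = 0.
Branch on x_12: set x_12 = 1.
Unit clause (x_22') forces x_22 = 0.
Unit clause (x_32') forces x_32 = 0.
Unit clause (x_42') forces x_42 = 0.
Branch on x_21: set x_21 = 1.
Unit clause (x_31') forces x_31 = 0.
Unit clause (x_33) forces x_33 = 1.
Unit clause (x_41') forces x_41 = 0.
Unit clause (x_43) forces x_43 = 1.
Now (x_43') is unsatisfied and unit — conflict.
Backtrack on x_21: now try x_21 = 0.
Unit clause (x_23) forces x_23 = 1.
Unit clause (x_13') forces x_13 = 0.
Unit clause (x_33') forces x_33 = 0.
Unit clause (x_31) forces x_31 = 1.
Unit clause (x_41') forces x_41 = 0.
Unit clause (x_43) forces x_43 = 1.
Now (x_43') is unsatisfied and unit — conflict.
Either choice for x_21 ends in contradiction.
Backtrack on x_12: now try x_12 = 0.
Unit clause (x_13) forces x_13 = 1.
Unit clause (x_23') forces x_23 = 0.
Unit clause (x_33') forces x_33 = 0.
Unit clause (x_43') forces x_43 = 0.
Branch on x_21: set x_21 = 1.
Unit clause (x_31') forces x_31 = 0.
Unit clause (x_32) forces x_32 = 1.
Unit clause (x_41') forces x_41 = 0.
Unit clause (x_42) forces x_42 = 1.
Now (x_42') is unsatisfied and unit — conflict.
Backtrack on x_21: now try x_21 = 0.
Unit clause (x_22) forces x_22 = 1.
Unit clause (x_32') forces x_32 = 0.
Unit clause (x_31) forces x_31 = 1.
Unit clause (x_41') forces x_41 = 0.
Unit clause (x_42) forces x_42 = 1.
Now (x_42') is unsatisfied and unit — conflict.
Either choice for x_21 ends in contradiction.
Either choice for x_12 ends in contradiction.
Backtrack on x_11: now try x_11 = 1.
Unit clause (x_21') forces x_21 = 0.
Unit clause (x_31') forces x_31 = 0.
Unit clause (x_41') forces x_41 = 0.
Branch on x_22: set x_22 = 1.
Unit clause (x_12') forces x_12 = 0.
Unit clause (x_32') forces x_32 = 0.
Unit clause (x_33) forces x_33 = 1.
Unit clause (x_42') forces x_42 = 0.
Unit clause (x_43) forces x_43 = 1.
Now (x_43') is unsatisfied and unit — conflict.
Backtrack on x_22: now try x_22 = 0.
Unit clause (x_23) forces x_23 = 1.
Unit clause (x_13') forces x_13 = 0.
Unit clause (x_33') forces x_33 = 0.
Unit clause (x_32) forces x_32 = 1.
Unit clause (x_12') forces x_12 = 0.
Unit clause (x_42') forces x_42 = 0.
Unit clause (x_43) forces x_43 = 1.
Now (x_43') is unsatisfied and unit — conflict.
Either choice for x_22 ends in contradiction.
Either choice for x_11 ends in contradiction.
No assignment satisfies every clause.

No, unsatisfiable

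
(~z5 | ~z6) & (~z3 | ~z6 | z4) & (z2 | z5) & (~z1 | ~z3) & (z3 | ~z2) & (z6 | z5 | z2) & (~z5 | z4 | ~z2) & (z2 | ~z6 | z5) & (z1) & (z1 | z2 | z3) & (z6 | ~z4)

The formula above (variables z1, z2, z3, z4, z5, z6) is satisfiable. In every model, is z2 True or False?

Suppose z2 = 1.
The clause (z3) is unit, so z3 = 1.
The clause (~z1) is unit, so z1 = 0.
Now (z1) is unsatisfied and unit — conflict.
So every satisfying assignment has z2 = False.

False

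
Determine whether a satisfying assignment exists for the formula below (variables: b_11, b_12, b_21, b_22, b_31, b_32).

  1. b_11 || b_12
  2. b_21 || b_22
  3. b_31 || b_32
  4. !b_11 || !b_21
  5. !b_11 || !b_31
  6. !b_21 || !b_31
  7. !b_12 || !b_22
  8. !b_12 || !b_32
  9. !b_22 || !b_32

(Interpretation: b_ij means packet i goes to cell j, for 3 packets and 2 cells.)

Case b_11 = true:
The clause (!b_21) is unit, so b_21 = false.
The clause (b_22) is unit, so b_22 = true.
The clause (!b_31) is unit, so b_31 = false.
The clause (b_32) is unit, so b_32 = true.
Now (!b_32) is unsatisfied and unit — conflict.
That branch fails; take b_11 = false instead.
The clause (b_12) is unit, so b_12 = true.
The clause (!b_22) is unit, so b_22 = false.
The clause (b_21) is unit, so b_21 = true.
The clause (!b_31) is unit, so b_31 = false.
The clause (b_32) is unit, so b_32 = true.
Now (!b_32) is unsatisfied and unit — conflict.
Neither b_11 = true nor b_11 = false works.
No assignment satisfies every clause.

No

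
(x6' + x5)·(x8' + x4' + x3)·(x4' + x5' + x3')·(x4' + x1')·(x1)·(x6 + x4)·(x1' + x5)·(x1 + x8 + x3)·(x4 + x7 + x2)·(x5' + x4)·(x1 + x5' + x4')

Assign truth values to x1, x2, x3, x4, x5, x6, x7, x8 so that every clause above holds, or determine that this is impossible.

(x1) alone gives x1 = 1.
(x4') alone gives x4 = 0.
(x6) alone gives x6 = 1.
(x5) alone gives x5 = 1.
But (x5') is also a unit clause — contradiction.

UNSATISFIABLE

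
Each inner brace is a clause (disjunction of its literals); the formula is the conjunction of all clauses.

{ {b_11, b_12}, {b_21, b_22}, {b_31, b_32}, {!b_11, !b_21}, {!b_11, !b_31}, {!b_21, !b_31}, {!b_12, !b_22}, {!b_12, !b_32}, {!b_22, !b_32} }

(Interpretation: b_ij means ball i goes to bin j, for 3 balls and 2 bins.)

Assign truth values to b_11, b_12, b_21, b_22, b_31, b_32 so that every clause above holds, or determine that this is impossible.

Try b_11 = true.
Unit clause (!b_21) forces b_21 = false.
Unit clause (b_22) forces b_22 = true.
Unit clause (!b_31) forces b_31 = false.
Unit clause (b_32) forces b_32 = true.
That conflicts with the unit clause (!b_32).
So b_11 must be the other value — set b_11 = false.
Unit clause (b_12) forces b_12 = true.
Unit clause (!b_22) forces b_22 = false.
Unit clause (b_21) forces b_21 = true.
Unit clause (!b_31) forces b_31 = false.
Unit clause (b_32) forces b_32 = true.
That conflicts with the unit clause (!b_32).
Either choice for b_11 ends in contradiction.

UNSATISFIABLE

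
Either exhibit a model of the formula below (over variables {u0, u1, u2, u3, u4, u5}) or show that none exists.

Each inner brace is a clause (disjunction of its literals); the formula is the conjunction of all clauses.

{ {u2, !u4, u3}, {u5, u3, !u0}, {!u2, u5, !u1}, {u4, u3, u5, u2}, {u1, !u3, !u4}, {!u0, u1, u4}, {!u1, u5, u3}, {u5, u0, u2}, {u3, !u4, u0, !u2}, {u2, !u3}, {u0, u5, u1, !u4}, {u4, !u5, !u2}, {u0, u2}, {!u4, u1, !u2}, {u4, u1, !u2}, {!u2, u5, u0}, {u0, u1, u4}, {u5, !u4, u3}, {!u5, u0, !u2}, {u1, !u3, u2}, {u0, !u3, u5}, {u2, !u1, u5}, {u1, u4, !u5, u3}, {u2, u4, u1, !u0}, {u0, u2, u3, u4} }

Try u2 = false.
Unit clause (!u3) forces u3 = false.
Unit clause (!u4) forces u4 = false.
Unit clause (u5) forces u5 = true.
Unit clause (u0) forces u0 = true.
Unit clause (u1) forces u1 = true.
This assignment satisfies each clause.

u0: true, u1: true, u2: false, u3: false, u4: false, u5: true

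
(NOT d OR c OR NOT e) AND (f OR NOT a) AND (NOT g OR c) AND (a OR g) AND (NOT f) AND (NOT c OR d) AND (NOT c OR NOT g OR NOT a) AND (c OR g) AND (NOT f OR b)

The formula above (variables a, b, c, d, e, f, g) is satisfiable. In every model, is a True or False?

False

Suppose a = true.
(f) alone gives f = true.
That conflicts with the unit clause (NOT f).
So every satisfying assignment has a = False.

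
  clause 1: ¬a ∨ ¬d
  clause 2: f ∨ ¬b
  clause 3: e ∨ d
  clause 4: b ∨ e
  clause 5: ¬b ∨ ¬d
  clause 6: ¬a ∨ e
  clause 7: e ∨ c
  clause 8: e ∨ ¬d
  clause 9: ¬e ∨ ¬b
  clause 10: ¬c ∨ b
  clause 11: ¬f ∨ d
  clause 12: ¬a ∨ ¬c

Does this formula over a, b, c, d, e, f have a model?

Yes, satisfiable

Branch on a: set a = False.
Branch on f: set f = False.
The clause (¬b) is unit, so b = False.
The clause (e) is unit, so e = True.
The clause (¬c) is unit, so c = False.
All clauses hold; d can take either value.
A satisfying assignment: a=False,  b=False,  c=False,  d=True,  e=True,  f=False.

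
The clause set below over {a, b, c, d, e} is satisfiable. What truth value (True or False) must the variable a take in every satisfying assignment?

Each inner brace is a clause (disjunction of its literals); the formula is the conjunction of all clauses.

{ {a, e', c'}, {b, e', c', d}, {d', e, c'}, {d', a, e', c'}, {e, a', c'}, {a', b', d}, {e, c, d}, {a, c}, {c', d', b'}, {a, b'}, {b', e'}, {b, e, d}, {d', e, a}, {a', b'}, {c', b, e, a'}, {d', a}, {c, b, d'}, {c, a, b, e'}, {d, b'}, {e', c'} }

Suppose a = 0.
From the singleton clause (c), c = 1.
From the singleton clause (e'), e = 0.
From the singleton clause (d'), d = 0.
From the singleton clause (b'), b = 0.
Now (b) is unsatisfied and unit — conflict.
So every satisfying assignment has a = True.

True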